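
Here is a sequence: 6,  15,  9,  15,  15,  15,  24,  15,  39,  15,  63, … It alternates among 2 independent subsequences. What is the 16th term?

15

Odd-indexed and even-indexed terms follow separate rules.
Track A: 6, 9, 15, 24, 39, 63 — a Fibonacci-like recurrence a_n = a_{n-1} + a_{n-2}.
Track B: 15, 15, 15, 15, 15 — the constant sequence 15.
Position 16 falls in track B as its term 8, giving 15.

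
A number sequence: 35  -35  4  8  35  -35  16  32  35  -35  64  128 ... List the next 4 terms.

35, -35, 256, 512

The slot pattern repeats as AABB (period 4), so there are 2 interleaved tracks.
Stream A: 35, -35, 35, -35, 35, -35 — the oscillation 35·(−1)^(n+1).
Stream B: 4, 8, 16, 32, 64, 128 — successive powers of 2.
Position 13 → stream A, term 7 = 35.
The 14th slot belongs to stream A; its 8th term is -35.
Term 15 comes from stream B (its 7th entry): 256.
Position 16 falls in stream B as its term 8, giving 512.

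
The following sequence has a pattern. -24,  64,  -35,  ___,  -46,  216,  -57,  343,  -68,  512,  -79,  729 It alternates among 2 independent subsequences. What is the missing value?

125

Taking every 2nd term gives 2 separate tracks.
Stream A: -24, -35, -46, -57, -68, -79 (arithmetic, step −11).
Stream B: 64, ?, 216, 343, 512, 729 (consecutive cubes n³ from n = 4).
Filling stream B at index 2 by its rule yields 125.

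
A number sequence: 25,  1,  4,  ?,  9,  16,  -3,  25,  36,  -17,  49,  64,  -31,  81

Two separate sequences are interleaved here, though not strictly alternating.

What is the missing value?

Positions follow the repeating pattern ABB; grouping by letter gives 2 tracks.
Track A is 25, ?, -3, -17, -31, which is arithmetic with common difference −14.
Track B is 1, 4, 9, 16, 25, 36, 49, 64, 81, which is consecutive squares n² from n = 1.
The gap is track A's term 2; the rule gives 11.

11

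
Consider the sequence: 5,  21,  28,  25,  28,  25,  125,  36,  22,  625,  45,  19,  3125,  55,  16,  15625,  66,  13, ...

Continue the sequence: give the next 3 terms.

78125, 78, 10

Split by position mod 3: positions 1, 4, 7, … form one track, and each other residue class forms its own.
Stream A: 5, 25, 125, 625, 3125, 15625. Successive powers of 5.
Stream B: 21, 28, 36, 45, 55, 66. Triangular numbers starting at T_6.
Stream C: 28, 25, 22, 19, 16, 13. Arithmetic, step −3.
Term 19 comes from stream A (its 7th entry): 78125.
The 20th slot belongs to stream B; its 7th term is 78.
Term 21 comes from stream C (its 7th entry): 10.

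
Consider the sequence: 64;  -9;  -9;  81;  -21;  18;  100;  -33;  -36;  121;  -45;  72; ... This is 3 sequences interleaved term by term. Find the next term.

144

Taking every 3rd term gives 3 separate tracks.
Track A is 64, 81, 100, 121, which is perfect squares starting at 8².
Track B is -9, -21, -33, -45, which is arithmetic, step −12.
Track C is -9, 18, -36, 72, which is geometric with ratio -2.
The 13th slot belongs to track A; its 5th term is 144.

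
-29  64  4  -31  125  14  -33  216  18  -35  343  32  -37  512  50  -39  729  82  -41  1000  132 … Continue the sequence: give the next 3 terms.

-43, 1331, 214

Taking every 3rd term gives 3 separate tracks.
Track A: -29, -31, -33, -35, -37, -39, -41. Arithmetic, step −2.
Track B: 64, 125, 216, 343, 512, 729, 1000. The cubes 4³, 5³, 6³, ….
Track C: 4, 14, 18, 32, 50, 82, 132. A Fibonacci-like recurrence a_n = a_{n-1} + a_{n-2}.
The 22nd slot belongs to track A; its 8th term is -43.
The 23rd slot belongs to track B; its 8th term is 1331.
Position 24 falls in track C as its term 8, giving 214.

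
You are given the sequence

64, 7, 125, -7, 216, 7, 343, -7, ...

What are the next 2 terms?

512, 7

The terms cycle through 2 interleaved subsequences.
Subsequence A: 64, 125, 216, 343 (the cubes 4³, 5³, 6³, …).
Subsequence B: 7, -7, 7, -7 (the oscillation 7·(−1)^(n+1)).
Term 9 comes from subsequence A (its 5th entry): 512.
The 10th slot belongs to subsequence B; its 5th term is 7.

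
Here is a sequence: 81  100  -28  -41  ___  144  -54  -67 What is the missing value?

Reading positions in blocks of 4 reveals the pattern AABB — 2 tracks woven together.
Track A: 81, 100, ?, 144. The squares 9², 10², 11², ….
Track B: -28, -41, -54, -67. Subtracting 13 each time.
Track A's pattern makes the blank 121.

121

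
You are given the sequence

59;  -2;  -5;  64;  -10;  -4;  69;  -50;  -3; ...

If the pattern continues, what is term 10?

74

Taking every 3rd term gives 3 separate tracks.
Track A = 59, 64, 69: adding 5 each time.
Track B = -2, -10, -50: a geometric progression (common ratio 5).
Track C = -5, -4, -3: linear: a_n = -6 + n.
Position 10 → track A, term 4 = 74.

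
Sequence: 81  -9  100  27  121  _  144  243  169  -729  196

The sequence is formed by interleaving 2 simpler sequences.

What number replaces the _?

-81

Positions 1, 3, 5, … form one subsequence and positions 2, 4, 6, … form another.
Track A: 81, 100, 121, 144, 169, 196. The squares 9², 10², 11², ….
Track B: -9, 27, ?, 243, -729. Geometric, ×-3 each step.
Filling track B at index 3 by its rule yields -81.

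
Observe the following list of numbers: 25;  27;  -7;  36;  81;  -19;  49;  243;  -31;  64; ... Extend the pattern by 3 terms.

729, -43, 81

Read the sequence 3 terms at a time; column i is its own pattern.
Track A: 25, 36, 49, 64 (consecutive squares n² from n = 5).
Track B: 27, 81, 243 (powers 3^3, 3^4, 3^5, …).
Track C: -7, -19, -31 (arithmetic with common difference −12).
Term 11 comes from track B (its 4th entry): 729.
The 12th slot belongs to track C; its 4th term is -43.
Position 13 falls in track A as its term 5, giving 81.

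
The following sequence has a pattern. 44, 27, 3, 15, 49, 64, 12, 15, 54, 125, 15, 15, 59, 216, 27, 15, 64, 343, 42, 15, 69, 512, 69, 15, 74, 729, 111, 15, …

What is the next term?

Split by position mod 4: positions 1, 5, 9, … form one track, and each other residue class forms its own.
Track A: 44, 49, 54, 59, 64, 69, 74. Arithmetic with common difference +5.
Track B: 27, 64, 125, 216, 343, 512, 729. Perfect cubes starting at 3³.
Track C: 3, 12, 15, 27, 42, 69, 111. Fibonacci-style (each term is the sum of the two before it).
Track D: 15, 15, 15, 15, 15, 15, 15. Always 15.
Position 29 falls in track A as its term 8, giving 79.

79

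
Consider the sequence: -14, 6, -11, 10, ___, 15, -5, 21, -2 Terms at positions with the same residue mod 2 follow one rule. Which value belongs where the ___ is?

The terms cycle through 2 interleaved subsequences.
Track A: -14, -11, ?, -5, -2. Arithmetic, step +3.
Track B: 6, 10, 15, 21. Triangular numbers starting at T_3.
Filling track A at index 3 by its rule yields -8.

-8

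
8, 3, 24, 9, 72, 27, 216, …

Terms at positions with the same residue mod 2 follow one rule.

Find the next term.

81

Split by position mod 2 into 2 tracks.
Subsequence A: 8, 24, 72, 216 (multiplying by 3 each time).
Subsequence B: 3, 9, 27 (powers of 3).
The 8th slot belongs to subsequence B; its 4th term is 81.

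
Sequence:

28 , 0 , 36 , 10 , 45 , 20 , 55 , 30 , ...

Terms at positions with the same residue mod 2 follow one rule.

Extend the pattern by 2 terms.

The terms cycle through 2 interleaved subsequences.
Subsequence A = 28, 36, 45, 55: triangular numbers starting at T_7.
Subsequence B = 0, 10, 20, 30: arithmetic, step +10.
Term 9 comes from subsequence A (its 5th entry): 66.
The 10th slot belongs to subsequence B; its 5th term is 40.

66, 40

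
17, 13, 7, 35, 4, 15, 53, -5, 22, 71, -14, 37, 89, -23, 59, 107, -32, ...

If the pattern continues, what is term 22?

Taking every 3rd term gives 3 separate tracks.
Track A: 17, 35, 53, 71, 89, 107. Arithmetic, step +18.
Track B: 13, 4, -5, -14, -23, -32. Subtracting 9 each time.
Track C: 7, 15, 22, 37, 59. Each term equals the sum of the previous two.
Term 22 comes from track A (its 8th entry): 143.

143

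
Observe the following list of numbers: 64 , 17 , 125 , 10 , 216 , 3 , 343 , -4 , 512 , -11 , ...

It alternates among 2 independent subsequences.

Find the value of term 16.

-32

The terms cycle through 2 interleaved subsequences.
Subsequence A: 64, 125, 216, 343, 512. Perfect cubes starting at 4³.
Subsequence B: 17, 10, 3, -4, -11. Arithmetic, step −7.
Term 16 comes from subsequence B (its 8th entry): -32.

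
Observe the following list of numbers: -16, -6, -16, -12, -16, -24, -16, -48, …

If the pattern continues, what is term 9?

Split by position mod 2 into 2 tracks.
Track A: -16, -16, -16, -16 (always -16).
Track B: -6, -12, -24, -48 (geometric with ratio 2).
Position 9 falls in track A as its term 5, giving -16.

-16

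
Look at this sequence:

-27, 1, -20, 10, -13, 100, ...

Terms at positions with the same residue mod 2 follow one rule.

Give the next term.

-6

Taking every 2nd term gives 2 separate tracks.
Stream A is -27, -20, -13, which is arithmetic with common difference +7.
Stream B is 1, 10, 100, which is powers 10^0, 10^1, 10^2, ….
The 7th slot belongs to stream A; its 4th term is -6.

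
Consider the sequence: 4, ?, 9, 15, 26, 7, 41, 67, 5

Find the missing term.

11

Positions follow the repeating pattern AAB; grouping by letter gives 2 tracks.
Subsequence A is 4, ?, 15, 26, 41, 67, which is each term equals the sum of the previous two.
Subsequence B is 9, 7, 5, which is arithmetic with common difference −2.
Filling subsequence A at index 2 by its rule yields 11.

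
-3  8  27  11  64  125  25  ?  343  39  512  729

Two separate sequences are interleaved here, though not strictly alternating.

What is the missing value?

Positions follow the repeating pattern ABB; grouping by letter gives 2 tracks.
Track A: -3, 11, 25, 39 — arithmetic, step +14.
Track B: 8, 27, 64, 125, ?, 343, 512, 729 — the cubes 2³, 3³, 4³, ….
Track B's pattern makes the blank 216.

216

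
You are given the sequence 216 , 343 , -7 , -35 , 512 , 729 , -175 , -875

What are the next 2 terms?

1000, 1331

The slot pattern repeats as AABB (period 4), so there are 2 interleaved tracks.
Subsequence A = 216, 343, 512, 729: perfect cubes starting at 6³.
Subsequence B = -7, -35, -175, -875: a geometric progression (common ratio 5).
Term 9 comes from subsequence A (its 5th entry): 1000.
Position 10 → subsequence A, term 6 = 1331.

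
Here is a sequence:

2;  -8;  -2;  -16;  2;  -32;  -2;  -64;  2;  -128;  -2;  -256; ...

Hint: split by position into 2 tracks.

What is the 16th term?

-1024

Split by position mod 2 into 2 tracks.
Stream A is 2, -2, 2, -2, 2, -2, which is alternating ±2.
Stream B is -8, -16, -32, -64, -128, -256, which is geometric, ×2 each step.
Term 16 comes from stream B (its 8th entry): -1024.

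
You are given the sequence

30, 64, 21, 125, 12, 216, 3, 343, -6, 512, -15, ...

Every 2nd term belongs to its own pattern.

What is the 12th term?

729

Taking every 2nd term gives 2 separate tracks.
Stream A: 30, 21, 12, 3, -6, -15 — linear: a_n = 39 − 9·n.
Stream B: 64, 125, 216, 343, 512 — consecutive cubes n³ from n = 4.
Term 12 comes from stream B (its 6th entry): 729.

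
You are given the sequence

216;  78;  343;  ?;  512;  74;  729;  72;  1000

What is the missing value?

76

The terms cycle through 2 interleaved subsequences.
Track A = 216, 343, 512, 729, 1000: consecutive cubes n³ from n = 6.
Track B = 78, ?, 74, 72: arithmetic, step −2.
Track B's pattern makes the blank 76.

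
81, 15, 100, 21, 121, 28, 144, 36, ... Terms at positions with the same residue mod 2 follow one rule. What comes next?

169

Split by position mod 2 into 2 tracks.
Track A is 81, 100, 121, 144, which is perfect squares starting at 9².
Track B is 15, 21, 28, 36, which is triangular numbers starting at T_5.
Position 9 → track A, term 5 = 169.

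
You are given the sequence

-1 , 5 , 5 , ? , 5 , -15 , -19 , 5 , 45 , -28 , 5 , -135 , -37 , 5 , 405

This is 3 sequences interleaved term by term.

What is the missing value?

Split by position mod 3: positions 1, 4, 7, … form one track, and each other residue class forms its own.
Track A: -1, ?, -19, -28, -37. Arithmetic, step −9.
Track B: 5, 5, 5, 5, 5. Always 5.
Track C: 5, -15, 45, -135, 405. Geometric with ratio -3.
The gap is track A's term 2; the rule gives -10.

-10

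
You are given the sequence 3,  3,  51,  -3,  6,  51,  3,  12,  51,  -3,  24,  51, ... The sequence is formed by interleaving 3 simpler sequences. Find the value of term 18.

51

Read the sequence 3 terms at a time; column i is its own pattern.
Track A: 3, -3, 3, -3. Oscillating between 3 and -3.
Track B: 3, 6, 12, 24. Geometric, ×2 each step.
Track C: 51, 51, 51, 51. Constant 51.
Position 18 falls in track C as its term 6, giving 51.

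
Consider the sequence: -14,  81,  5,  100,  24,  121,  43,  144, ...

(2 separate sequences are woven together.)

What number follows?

Positions 1, 3, 5, … form one subsequence and positions 2, 4, 6, … form another.
Subsequence A: -14, 5, 24, 43 (arithmetic, step +19).
Subsequence B: 81, 100, 121, 144 (perfect squares starting at 9²).
Position 9 falls in subsequence A as its term 5, giving 62.

62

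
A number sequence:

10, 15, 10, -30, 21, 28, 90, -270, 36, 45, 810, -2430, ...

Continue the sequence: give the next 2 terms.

Positions follow the repeating pattern AABB; grouping by letter gives 2 tracks.
Track A = 10, 15, 21, 28, 36, 45: triangular numbers starting at T_4.
Track B = 10, -30, 90, -270, 810, -2430: geometric with ratio -3.
The 13th slot belongs to track A; its 7th term is 55.
Position 14 → track A, term 8 = 66.

55, 66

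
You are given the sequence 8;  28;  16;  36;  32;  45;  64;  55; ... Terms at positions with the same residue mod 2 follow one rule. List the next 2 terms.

128, 66

Split by position mod 2 into 2 tracks.
Track A: 8, 16, 32, 64 (powers 2^3, 2^4, 2^5, …).
Track B: 28, 36, 45, 55 (triangular numbers starting at T_7).
Position 9 → track A, term 5 = 128.
The 10th slot belongs to track B; its 5th term is 66.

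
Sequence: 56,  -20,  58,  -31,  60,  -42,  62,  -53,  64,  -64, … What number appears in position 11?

Split by position mod 2 into 2 tracks.
Track A: 56, 58, 60, 62, 64 (arithmetic with common difference +2).
Track B: -20, -31, -42, -53, -64 (arithmetic, step −11).
The 11th slot belongs to track A; its 6th term is 66.

66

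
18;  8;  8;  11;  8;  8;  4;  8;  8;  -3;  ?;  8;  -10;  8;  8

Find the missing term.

8

Reading positions in blocks of 3 reveals the pattern ABB — 2 tracks woven together.
Subsequence A: 18, 11, 4, -3, -10 (linear: a_n = 25 − 7·n).
Subsequence B: 8, 8, 8, 8, 8, 8, ?, 8, 8, 8 (the constant sequence 8).
Filling subsequence B at index 7 by its rule yields 8.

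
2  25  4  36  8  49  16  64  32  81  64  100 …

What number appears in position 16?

Odd-indexed and even-indexed terms follow separate rules.
Subsequence A: 2, 4, 8, 16, 32, 64 (powers of 2).
Subsequence B: 25, 36, 49, 64, 81, 100 (consecutive squares n² from n = 5).
Term 16 comes from subsequence B (its 8th entry): 144.

144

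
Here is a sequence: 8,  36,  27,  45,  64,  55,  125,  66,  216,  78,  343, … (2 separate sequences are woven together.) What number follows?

91

Taking every 2nd term gives 2 separate tracks.
Track A: 8, 27, 64, 125, 216, 343 — consecutive cubes n³ from n = 2.
Track B: 36, 45, 55, 66, 78 — the triangular numbers T_8, T_9, ….
Position 12 falls in track B as its term 6, giving 91.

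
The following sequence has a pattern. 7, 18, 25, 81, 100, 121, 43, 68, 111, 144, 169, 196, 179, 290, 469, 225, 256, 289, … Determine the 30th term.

529

Positions follow the repeating pattern AAABBB; grouping by letter gives 2 tracks.
Track A = 7, 18, 25, 43, 68, 111, 179, 290, 469: a Fibonacci-like recurrence a_n = a_{n-1} + a_{n-2}.
Track B = 81, 100, 121, 144, 169, 196, 225, 256, 289: perfect squares starting at 9².
Position 30 falls in track B as its term 15, giving 529.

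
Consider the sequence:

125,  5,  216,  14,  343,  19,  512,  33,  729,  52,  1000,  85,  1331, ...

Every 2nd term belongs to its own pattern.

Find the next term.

137

Split by position mod 2 into 2 tracks.
Subsequence A is 125, 216, 343, 512, 729, 1000, 1331, which is consecutive cubes n³ from n = 5.
Subsequence B is 5, 14, 19, 33, 52, 85, which is Fibonacci-style (each term is the sum of the two before it).
The 14th slot belongs to subsequence B; its 7th term is 137.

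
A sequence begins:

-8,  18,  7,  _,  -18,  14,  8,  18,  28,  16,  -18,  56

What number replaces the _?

Split by position mod 3: positions 1, 4, 7, … form one track, and each other residue class forms its own.
Track A is -8, ?, 8, 16, which is linear: a_n = -16 + 8·n.
Track B is 18, -18, 18, -18, which is oscillating between 18 and -18.
Track C is 7, 14, 28, 56, which is geometric with ratio 2.
So the missing entry in track A is 0.

0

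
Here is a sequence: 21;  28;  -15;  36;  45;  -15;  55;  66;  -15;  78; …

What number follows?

91

The slot pattern repeats as AAB (period 3), so there are 2 interleaved tracks.
Track A = 21, 28, 36, 45, 55, 66, 78: triangular numbers n(n+1)/2 for n = 6, 7, ….
Track B = -15, -15, -15: constant -15.
Position 11 → track A, term 8 = 91.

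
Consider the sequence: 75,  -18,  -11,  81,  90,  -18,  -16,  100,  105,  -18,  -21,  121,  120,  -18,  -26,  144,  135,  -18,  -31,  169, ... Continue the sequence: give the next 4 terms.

150, -18, -36, 196

Split by position mod 4 into 4 tracks.
Stream A = 75, 90, 105, 120, 135: adding 15 each time.
Stream B = -18, -18, -18, -18, -18: constant -18.
Stream C = -11, -16, -21, -26, -31: subtracting 5 each time.
Stream D = 81, 100, 121, 144, 169: the squares 9², 10², 11², ….
Position 21 → stream A, term 6 = 150.
The 22nd slot belongs to stream B; its 6th term is -18.
Term 23 comes from stream C (its 6th entry): -36.
The 24th slot belongs to stream D; its 6th term is 196.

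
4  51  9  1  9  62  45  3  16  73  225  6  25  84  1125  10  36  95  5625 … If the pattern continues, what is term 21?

49

The terms cycle through 4 interleaved subsequences.
Stream A: 4, 9, 16, 25, 36 (the squares 2², 3², 4², …).
Stream B: 51, 62, 73, 84, 95 (linear: a_n = 40 + 11·n).
Stream C: 9, 45, 225, 1125, 5625 (a geometric progression (common ratio 5)).
Stream D: 1, 3, 6, 10 (triangular numbers starting at T_1).
Term 21 comes from stream A (its 6th entry): 49.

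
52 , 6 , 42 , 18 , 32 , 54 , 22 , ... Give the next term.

162

Positions 1, 3, 5, … form one subsequence and positions 2, 4, 6, … form another.
Subsequence A = 52, 42, 32, 22: subtracting 10 each time.
Subsequence B = 6, 18, 54: a geometric progression (common ratio 3).
Term 8 comes from subsequence B (its 4th entry): 162.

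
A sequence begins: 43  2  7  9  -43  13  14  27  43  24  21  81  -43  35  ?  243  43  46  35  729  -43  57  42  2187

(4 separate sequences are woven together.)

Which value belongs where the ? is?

28

Split by position mod 4 into 4 tracks.
Stream A is 43, -43, 43, -43, 43, -43, which is oscillating between 43 and -43.
Stream B is 2, 13, 24, 35, 46, 57, which is arithmetic, step +11.
Stream C is 7, 14, 21, ?, 35, 42, which is linear: a_n = 7·n.
Stream D is 9, 27, 81, 243, 729, 2187, which is powers of 3.
Stream C's pattern makes the blank 28.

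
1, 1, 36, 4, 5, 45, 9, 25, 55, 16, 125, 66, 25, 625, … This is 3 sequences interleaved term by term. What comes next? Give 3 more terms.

Read the sequence 3 terms at a time; column i is its own pattern.
Track A = 1, 4, 9, 16, 25: perfect squares starting at 1².
Track B = 1, 5, 25, 125, 625: powers 5^0, 5^1, 5^2, ….
Track C = 36, 45, 55, 66: the triangular numbers T_8, T_9, ….
Term 15 comes from track C (its 5th entry): 78.
Position 16 → track A, term 6 = 36.
Term 17 comes from track B (its 6th entry): 3125.

78, 36, 3125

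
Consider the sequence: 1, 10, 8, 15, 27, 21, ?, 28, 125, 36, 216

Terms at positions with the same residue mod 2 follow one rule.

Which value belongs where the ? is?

The terms cycle through 2 interleaved subsequences.
Track A: 1, 8, 27, ?, 125, 216. Consecutive cubes n³ from n = 1.
Track B: 10, 15, 21, 28, 36. The triangular numbers T_4, T_5, ….
The gap is track A's term 4; the rule gives 64.

64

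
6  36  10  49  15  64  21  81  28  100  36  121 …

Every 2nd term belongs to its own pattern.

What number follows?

45

Split by position mod 2 into 2 tracks.
Track A: 6, 10, 15, 21, 28, 36 (triangular numbers starting at T_3).
Track B: 36, 49, 64, 81, 100, 121 (the squares 6², 7², 8², …).
Position 13 falls in track A as its term 7, giving 45.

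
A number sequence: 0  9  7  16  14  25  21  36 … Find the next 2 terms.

Positions 1, 3, 5, … form one subsequence and positions 2, 4, 6, … form another.
Track A: 0, 7, 14, 21 (adding 7 each time).
Track B: 9, 16, 25, 36 (the squares 3², 4², 5², …).
Term 9 comes from track A (its 5th entry): 28.
Position 10 falls in track B as its term 5, giving 49.

28, 49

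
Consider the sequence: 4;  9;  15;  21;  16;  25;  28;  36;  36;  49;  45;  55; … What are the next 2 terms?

64, 81

Positions follow the repeating pattern AABB; grouping by letter gives 2 tracks.
Track A = 4, 9, 16, 25, 36, 49: perfect squares starting at 2².
Track B = 15, 21, 28, 36, 45, 55: triangular numbers n(n+1)/2 for n = 5, 6, ….
Position 13 falls in track A as its term 7, giving 64.
The 14th slot belongs to track A; its 8th term is 81.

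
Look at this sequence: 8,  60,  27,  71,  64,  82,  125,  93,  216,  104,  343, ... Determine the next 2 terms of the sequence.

Positions 1, 3, 5, … form one subsequence and positions 2, 4, 6, … form another.
Stream A = 8, 27, 64, 125, 216, 343: perfect cubes starting at 2³.
Stream B = 60, 71, 82, 93, 104: arithmetic, step +11.
Position 12 falls in stream B as its term 6, giving 115.
Term 13 comes from stream A (its 7th entry): 512.

115, 512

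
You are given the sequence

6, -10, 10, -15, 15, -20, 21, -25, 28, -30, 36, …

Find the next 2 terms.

-35, 45

Positions 1, 3, 5, … form one subsequence and positions 2, 4, 6, … form another.
Track A: 6, 10, 15, 21, 28, 36 (triangular numbers n(n+1)/2 for n = 3, 4, …).
Track B: -10, -15, -20, -25, -30 (linear: a_n = -5 − 5·n).
Term 12 comes from track B (its 6th entry): -35.
Position 13 falls in track A as its term 7, giving 45.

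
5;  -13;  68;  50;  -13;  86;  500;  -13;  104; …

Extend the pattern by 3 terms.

5000, -13, 122

Split by position mod 3 into 3 tracks.
Track A: 5, 50, 500 (geometric, ×10 each step).
Track B: -13, -13, -13 (the constant sequence -13).
Track C: 68, 86, 104 (arithmetic, step +18).
Position 10 falls in track A as its term 4, giving 5000.
Position 11 → track B, term 4 = -13.
Term 12 comes from track C (its 4th entry): 122.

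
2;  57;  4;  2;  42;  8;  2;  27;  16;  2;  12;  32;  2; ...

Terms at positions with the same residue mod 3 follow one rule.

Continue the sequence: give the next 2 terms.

Split by position mod 3 into 3 tracks.
Track A = 2, 2, 2, 2, 2: constant 2.
Track B = 57, 42, 27, 12: linear: a_n = 72 − 15·n.
Track C = 4, 8, 16, 32: geometric, ×2 each step.
Term 14 comes from track B (its 5th entry): -3.
Term 15 comes from track C (its 5th entry): 64.

-3, 64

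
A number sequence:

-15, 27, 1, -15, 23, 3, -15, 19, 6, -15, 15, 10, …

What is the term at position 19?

-15

The terms cycle through 3 interleaved subsequences.
Track A: -15, -15, -15, -15. Always -15.
Track B: 27, 23, 19, 15. Linear: a_n = 31 − 4·n.
Track C: 1, 3, 6, 10. The triangular numbers T_1, T_2, ….
Term 19 comes from track A (its 7th entry): -15.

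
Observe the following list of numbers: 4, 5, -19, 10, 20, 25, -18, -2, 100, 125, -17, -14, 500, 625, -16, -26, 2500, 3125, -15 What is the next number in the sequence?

-38

Split by position mod 4 into 4 tracks.
Stream A: 4, 20, 100, 500, 2500 (geometric with ratio 5).
Stream B: 5, 25, 125, 625, 3125 (powers 5^1, 5^2, 5^3, …).
Stream C: -19, -18, -17, -16, -15 (arithmetic, step +1).
Stream D: 10, -2, -14, -26 (linear: a_n = 22 − 12·n).
Term 20 comes from stream D (its 5th entry): -38.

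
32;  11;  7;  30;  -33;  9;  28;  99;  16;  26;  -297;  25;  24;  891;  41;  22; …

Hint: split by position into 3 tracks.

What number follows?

-2673

Read the sequence 3 terms at a time; column i is its own pattern.
Track A is 32, 30, 28, 26, 24, 22, which is linear: a_n = 34 − 2·n.
Track B is 11, -33, 99, -297, 891, which is multiplying by -3 each time.
Track C is 7, 9, 16, 25, 41, which is each term equals the sum of the previous two.
Position 17 falls in track B as its term 6, giving -2673.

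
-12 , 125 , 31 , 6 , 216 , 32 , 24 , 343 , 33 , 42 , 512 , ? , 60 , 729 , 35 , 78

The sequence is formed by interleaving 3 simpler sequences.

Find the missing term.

Read the sequence 3 terms at a time; column i is its own pattern.
Stream A: -12, 6, 24, 42, 60, 78 — adding 18 each time.
Stream B: 125, 216, 343, 512, 729 — the cubes 5³, 6³, 7³, ….
Stream C: 31, 32, 33, ?, 35 — adding 1 each time.
Filling stream C at index 4 by its rule yields 34.

34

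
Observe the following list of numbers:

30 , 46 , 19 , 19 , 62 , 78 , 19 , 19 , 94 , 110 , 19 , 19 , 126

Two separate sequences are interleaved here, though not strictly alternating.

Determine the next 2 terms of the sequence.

142, 19

The slot pattern repeats as AABB (period 4), so there are 2 interleaved tracks.
Track A is 30, 46, 62, 78, 94, 110, 126, which is arithmetic with common difference +16.
Track B is 19, 19, 19, 19, 19, 19, which is always 19.
Position 14 → track A, term 8 = 142.
Term 15 comes from track B (its 7th entry): 19.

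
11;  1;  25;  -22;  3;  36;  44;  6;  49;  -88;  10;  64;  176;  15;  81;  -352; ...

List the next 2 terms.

21, 100

Split by position mod 3 into 3 tracks.
Track A: 11, -22, 44, -88, 176, -352. Multiplying by -2 each time.
Track B: 1, 3, 6, 10, 15. Triangular numbers n(n+1)/2 for n = 1, 2, ….
Track C: 25, 36, 49, 64, 81. Consecutive squares n² from n = 5.
Position 17 → track B, term 6 = 21.
Term 18 comes from track C (its 6th entry): 100.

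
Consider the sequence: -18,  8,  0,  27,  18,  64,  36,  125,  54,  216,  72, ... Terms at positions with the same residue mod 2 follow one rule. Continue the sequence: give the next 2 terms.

Taking every 2nd term gives 2 separate tracks.
Track A = -18, 0, 18, 36, 54, 72: arithmetic, step +18.
Track B = 8, 27, 64, 125, 216: consecutive cubes n³ from n = 2.
The 12th slot belongs to track B; its 6th term is 343.
Position 13 → track A, term 7 = 90.

343, 90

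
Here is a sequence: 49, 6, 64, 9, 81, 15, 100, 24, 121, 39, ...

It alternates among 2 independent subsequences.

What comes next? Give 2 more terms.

144, 63

Split by position mod 2 into 2 tracks.
Track A: 49, 64, 81, 100, 121 (perfect squares starting at 7²).
Track B: 6, 9, 15, 24, 39 (a Fibonacci-like recurrence a_n = a_{n-1} + a_{n-2}).
Position 11 → track A, term 6 = 144.
Position 12 falls in track B as its term 6, giving 63.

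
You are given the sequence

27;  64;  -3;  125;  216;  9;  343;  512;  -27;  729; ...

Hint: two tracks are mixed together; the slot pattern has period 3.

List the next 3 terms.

1000, 81, 1331

The slot pattern repeats as AAB (period 3), so there are 2 interleaved tracks.
Stream A: 27, 64, 125, 216, 343, 512, 729 — consecutive cubes n³ from n = 3.
Stream B: -3, 9, -27 — a geometric progression (common ratio -3).
Term 11 comes from stream A (its 8th entry): 1000.
Term 12 comes from stream B (its 4th entry): 81.
The 13th slot belongs to stream A; its 9th term is 1331.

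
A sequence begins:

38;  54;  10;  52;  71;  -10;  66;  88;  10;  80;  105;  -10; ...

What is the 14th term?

122

Read the sequence 3 terms at a time; column i is its own pattern.
Track A = 38, 52, 66, 80: arithmetic, step +14.
Track B = 54, 71, 88, 105: arithmetic, step +17.
Track C = 10, -10, 10, -10: the oscillation 10·(−1)^(n+1).
Position 14 falls in track B as its term 5, giving 122.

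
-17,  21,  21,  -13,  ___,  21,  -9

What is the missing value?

21

Reading positions in blocks of 3 reveals the pattern ABB — 2 tracks woven together.
Track A: -17, -13, -9. Arithmetic, step +4.
Track B: 21, 21, ?, 21. Constant 21.
Track B's pattern makes the blank 21.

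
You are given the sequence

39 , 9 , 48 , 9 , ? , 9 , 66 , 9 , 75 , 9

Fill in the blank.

57

Positions 1, 3, 5, … form one subsequence and positions 2, 4, 6, … form another.
Track A: 39, 48, ?, 66, 75 — adding 9 each time.
Track B: 9, 9, 9, 9, 9 — always 9.
The gap is track A's term 3; the rule gives 57.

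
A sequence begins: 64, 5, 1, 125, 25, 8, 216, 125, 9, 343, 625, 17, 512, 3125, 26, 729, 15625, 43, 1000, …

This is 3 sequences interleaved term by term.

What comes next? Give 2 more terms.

78125, 69

Split by position mod 3 into 3 tracks.
Track A is 64, 125, 216, 343, 512, 729, 1000, which is the cubes 4³, 5³, 6³, ….
Track B is 5, 25, 125, 625, 3125, 15625, which is powers 5^1, 5^2, 5^3, ….
Track C is 1, 8, 9, 17, 26, 43, which is Fibonacci-style (each term is the sum of the two before it).
Position 20 → track B, term 7 = 78125.
Term 21 comes from track C (its 7th entry): 69.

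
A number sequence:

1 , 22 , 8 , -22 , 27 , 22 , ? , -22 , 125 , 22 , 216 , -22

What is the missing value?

64

Positions 1, 3, 5, … form one subsequence and positions 2, 4, 6, … form another.
Subsequence A: 1, 8, 27, ?, 125, 216 (perfect cubes starting at 1³).
Subsequence B: 22, -22, 22, -22, 22, -22 (the oscillation 22·(−1)^(n+1)).
Subsequence A's pattern makes the blank 64.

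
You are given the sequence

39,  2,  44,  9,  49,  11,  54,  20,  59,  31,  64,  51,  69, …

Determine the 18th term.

215

Odd-indexed and even-indexed terms follow separate rules.
Track A: 39, 44, 49, 54, 59, 64, 69 — arithmetic with common difference +5.
Track B: 2, 9, 11, 20, 31, 51 — Fibonacci-style (each term is the sum of the two before it).
Position 18 falls in track B as its term 9, giving 215.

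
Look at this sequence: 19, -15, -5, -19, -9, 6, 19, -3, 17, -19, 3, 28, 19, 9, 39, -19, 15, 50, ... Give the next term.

Split by position mod 3: positions 1, 4, 7, … form one track, and each other residue class forms its own.
Track A: 19, -19, 19, -19, 19, -19 — the oscillation 19·(−1)^(n+1).
Track B: -15, -9, -3, 3, 9, 15 — linear: a_n = -21 + 6·n.
Track C: -5, 6, 17, 28, 39, 50 — linear: a_n = -16 + 11·n.
Position 19 → track A, term 7 = 19.

19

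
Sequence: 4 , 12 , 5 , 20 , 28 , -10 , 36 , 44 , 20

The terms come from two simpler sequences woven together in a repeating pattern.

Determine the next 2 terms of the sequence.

The slot pattern repeats as AAB (period 3), so there are 2 interleaved tracks.
Track A = 4, 12, 20, 28, 36, 44: arithmetic, step +8.
Track B = 5, -10, 20: geometric with ratio -2.
Position 10 falls in track A as its term 7, giving 52.
The 11th slot belongs to track A; its 8th term is 60.

52, 60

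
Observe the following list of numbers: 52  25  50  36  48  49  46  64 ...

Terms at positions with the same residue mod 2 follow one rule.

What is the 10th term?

81

Taking every 2nd term gives 2 separate tracks.
Track A: 52, 50, 48, 46. Subtracting 2 each time.
Track B: 25, 36, 49, 64. Consecutive squares n² from n = 5.
Position 10 falls in track B as its term 5, giving 81.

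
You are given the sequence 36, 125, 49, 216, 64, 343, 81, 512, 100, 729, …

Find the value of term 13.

144

The terms cycle through 2 interleaved subsequences.
Track A = 36, 49, 64, 81, 100: consecutive squares n² from n = 6.
Track B = 125, 216, 343, 512, 729: the cubes 5³, 6³, 7³, ….
Position 13 falls in track A as its term 7, giving 144.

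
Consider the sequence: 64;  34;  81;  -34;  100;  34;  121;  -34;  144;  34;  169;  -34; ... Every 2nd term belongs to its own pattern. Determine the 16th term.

-34

Split by position mod 2 into 2 tracks.
Subsequence A = 64, 81, 100, 121, 144, 169: the squares 8², 9², 10², ….
Subsequence B = 34, -34, 34, -34, 34, -34: the oscillation 34·(−1)^(n+1).
Position 16 → subsequence B, term 8 = -34.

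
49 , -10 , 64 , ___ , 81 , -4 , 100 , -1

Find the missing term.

Taking every 2nd term gives 2 separate tracks.
Track A = 49, 64, 81, 100: perfect squares starting at 7².
Track B = -10, ?, -4, -1: adding 3 each time.
So the missing entry in track B is -7.

-7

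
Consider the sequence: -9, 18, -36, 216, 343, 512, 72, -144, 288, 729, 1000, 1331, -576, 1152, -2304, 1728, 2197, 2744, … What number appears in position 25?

Reading positions in blocks of 6 reveals the pattern AAABBB — 2 tracks woven together.
Track A: -9, 18, -36, 72, -144, 288, -576, 1152, -2304 — a geometric progression (common ratio -2).
Track B: 216, 343, 512, 729, 1000, 1331, 1728, 2197, 2744 — perfect cubes starting at 6³.
The 25th slot belongs to track A; its 13th term is -36864.

-36864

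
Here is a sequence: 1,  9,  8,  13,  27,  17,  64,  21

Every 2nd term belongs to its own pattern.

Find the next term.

Taking every 2nd term gives 2 separate tracks.
Subsequence A: 1, 8, 27, 64. Consecutive cubes n³ from n = 1.
Subsequence B: 9, 13, 17, 21. Adding 4 each time.
Position 9 → subsequence A, term 5 = 125.

125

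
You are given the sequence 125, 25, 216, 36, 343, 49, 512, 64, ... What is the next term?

729

Taking every 2nd term gives 2 separate tracks.
Stream A is 125, 216, 343, 512, which is consecutive cubes n³ from n = 5.
Stream B is 25, 36, 49, 64, which is the squares 5², 6², 7², ….
The 9th slot belongs to stream A; its 5th term is 729.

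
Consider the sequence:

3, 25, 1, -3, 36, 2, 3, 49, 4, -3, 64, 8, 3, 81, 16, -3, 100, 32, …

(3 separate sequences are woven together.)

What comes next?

Split by position mod 3 into 3 tracks.
Track A: 3, -3, 3, -3, 3, -3 — the oscillation 3·(−1)^(n+1).
Track B: 25, 36, 49, 64, 81, 100 — consecutive squares n² from n = 5.
Track C: 1, 2, 4, 8, 16, 32 — powers 2^0, 2^1, 2^2, ….
The 19th slot belongs to track A; its 7th term is 3.

3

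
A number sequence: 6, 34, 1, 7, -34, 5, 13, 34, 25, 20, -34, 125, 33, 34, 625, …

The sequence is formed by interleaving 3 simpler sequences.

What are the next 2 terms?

Read the sequence 3 terms at a time; column i is its own pattern.
Stream A: 6, 7, 13, 20, 33 — a Fibonacci-like recurrence a_n = a_{n-1} + a_{n-2}.
Stream B: 34, -34, 34, -34, 34 — oscillating between 34 and -34.
Stream C: 1, 5, 25, 125, 625 — powers 5^0, 5^1, 5^2, ….
Term 16 comes from stream A (its 6th entry): 53.
Position 17 → stream B, term 6 = -34.

53, -34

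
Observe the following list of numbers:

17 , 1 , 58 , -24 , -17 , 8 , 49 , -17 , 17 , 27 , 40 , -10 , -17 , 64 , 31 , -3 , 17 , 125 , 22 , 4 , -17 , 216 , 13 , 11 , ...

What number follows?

17

Read the sequence 4 terms at a time; column i is its own pattern.
Stream A = 17, -17, 17, -17, 17, -17: alternating ±17.
Stream B = 1, 8, 27, 64, 125, 216: perfect cubes starting at 1³.
Stream C = 58, 49, 40, 31, 22, 13: arithmetic with common difference −9.
Stream D = -24, -17, -10, -3, 4, 11: linear: a_n = -31 + 7·n.
The 25th slot belongs to stream A; its 7th term is 17.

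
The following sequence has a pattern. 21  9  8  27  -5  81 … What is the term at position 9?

Positions 1, 3, 5, … form one subsequence and positions 2, 4, 6, … form another.
Track A: 21, 8, -5 — linear: a_n = 34 − 13·n.
Track B: 9, 27, 81 — powers of 3.
The 9th slot belongs to track A; its 5th term is -31.

-31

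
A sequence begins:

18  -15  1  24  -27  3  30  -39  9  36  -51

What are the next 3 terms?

Split by position mod 3 into 3 tracks.
Track A: 18, 24, 30, 36 (linear: a_n = 12 + 6·n).
Track B: -15, -27, -39, -51 (linear: a_n = -3 − 12·n).
Track C: 1, 3, 9 (successive powers of 3).
The 12th slot belongs to track C; its 4th term is 27.
The 13th slot belongs to track A; its 5th term is 42.
The 14th slot belongs to track B; its 5th term is -63.

27, 42, -63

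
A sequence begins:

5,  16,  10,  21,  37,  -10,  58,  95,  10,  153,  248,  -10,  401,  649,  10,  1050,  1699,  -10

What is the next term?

2749

Reading positions in blocks of 3 reveals the pattern AAB — 2 tracks woven together.
Track A: 5, 16, 21, 37, 58, 95, 153, 248, 401, 649, 1050, 1699. Fibonacci-style (each term is the sum of the two before it).
Track B: 10, -10, 10, -10, 10, -10. The oscillation 10·(−1)^(n+1).
Position 19 falls in track A as its term 13, giving 2749.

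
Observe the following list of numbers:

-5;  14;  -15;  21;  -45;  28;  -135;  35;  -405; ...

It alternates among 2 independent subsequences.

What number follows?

Taking every 2nd term gives 2 separate tracks.
Track A is -5, -15, -45, -135, -405, which is geometric with ratio 3.
Track B is 14, 21, 28, 35, which is arithmetic, step +7.
Term 10 comes from track B (its 5th entry): 42.

42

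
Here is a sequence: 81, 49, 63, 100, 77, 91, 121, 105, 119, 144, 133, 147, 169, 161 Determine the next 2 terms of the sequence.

Reading positions in blocks of 3 reveals the pattern ABB — 2 tracks woven together.
Subsequence A is 81, 100, 121, 144, 169, which is perfect squares starting at 9².
Subsequence B is 49, 63, 77, 91, 105, 119, 133, 147, 161, which is arithmetic with common difference +14.
The 15th slot belongs to subsequence B; its 10th term is 175.
Position 16 falls in subsequence A as its term 6, giving 196.

175, 196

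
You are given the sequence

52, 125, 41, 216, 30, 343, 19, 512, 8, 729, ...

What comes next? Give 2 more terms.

-3, 1000

Split by position mod 2 into 2 tracks.
Track A: 52, 41, 30, 19, 8. Subtracting 11 each time.
Track B: 125, 216, 343, 512, 729. The cubes 5³, 6³, 7³, ….
Term 11 comes from track A (its 6th entry): -3.
Term 12 comes from track B (its 6th entry): 1000.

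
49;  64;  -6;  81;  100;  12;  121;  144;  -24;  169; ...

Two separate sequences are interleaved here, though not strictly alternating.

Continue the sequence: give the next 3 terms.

Reading positions in blocks of 3 reveals the pattern AAB — 2 tracks woven together.
Track A is 49, 64, 81, 100, 121, 144, 169, which is consecutive squares n² from n = 7.
Track B is -6, 12, -24, which is geometric, ×-2 each step.
Term 11 comes from track A (its 8th entry): 196.
Term 12 comes from track B (its 4th entry): 48.
Term 13 comes from track A (its 9th entry): 225.

196, 48, 225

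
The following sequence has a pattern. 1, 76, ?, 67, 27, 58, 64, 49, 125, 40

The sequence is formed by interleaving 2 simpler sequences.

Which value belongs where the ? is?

8

The terms cycle through 2 interleaved subsequences.
Track A = 1, ?, 27, 64, 125: the cubes 1³, 2³, 3³, ….
Track B = 76, 67, 58, 49, 40: arithmetic, step −9.
Track A's pattern makes the blank 8.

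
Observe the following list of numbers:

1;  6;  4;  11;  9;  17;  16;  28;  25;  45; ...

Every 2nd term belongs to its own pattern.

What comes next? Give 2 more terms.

The terms cycle through 2 interleaved subsequences.
Stream A = 1, 4, 9, 16, 25: perfect squares starting at 1².
Stream B = 6, 11, 17, 28, 45: each term equals the sum of the previous two.
Term 11 comes from stream A (its 6th entry): 36.
The 12th slot belongs to stream B; its 6th term is 73.

36, 73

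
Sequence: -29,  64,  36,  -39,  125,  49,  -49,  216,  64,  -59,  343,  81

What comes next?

The terms cycle through 3 interleaved subsequences.
Track A is -29, -39, -49, -59, which is linear: a_n = -19 − 10·n.
Track B is 64, 125, 216, 343, which is perfect cubes starting at 4³.
Track C is 36, 49, 64, 81, which is the squares 6², 7², 8², ….
Term 13 comes from track A (its 5th entry): -69.

-69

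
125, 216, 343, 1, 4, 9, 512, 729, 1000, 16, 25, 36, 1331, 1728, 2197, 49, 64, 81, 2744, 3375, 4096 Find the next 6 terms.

The slot pattern repeats as AAABBB (period 6), so there are 2 interleaved tracks.
Stream A: 125, 216, 343, 512, 729, 1000, 1331, 1728, 2197, 2744, 3375, 4096. The cubes 5³, 6³, 7³, ….
Stream B: 1, 4, 9, 16, 25, 36, 49, 64, 81. Perfect squares starting at 1².
Position 22 falls in stream B as its term 10, giving 100.
Position 23 falls in stream B as its term 11, giving 121.
Position 24 falls in stream B as its term 12, giving 144.
The 25th slot belongs to stream A; its 13th term is 4913.
Term 26 comes from stream A (its 14th entry): 5832.
Position 27 falls in stream A as its term 15, giving 6859.

100, 121, 144, 4913, 5832, 6859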